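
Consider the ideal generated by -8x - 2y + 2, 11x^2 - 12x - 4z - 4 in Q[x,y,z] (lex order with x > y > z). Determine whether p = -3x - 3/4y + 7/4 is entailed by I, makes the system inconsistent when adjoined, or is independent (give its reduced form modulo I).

Adjoining -3x - 3/4y + 7/4 makes the ideal the whole ring: the system is inconsistent.

First compute the reduced Gröbner basis of I by Buchberger's algorithm.
f_1 = -8x - 2y + 2, LT = x.
f_2 = 11x^2 - 12x - 4z - 4, LT = x^2.

S(f_1,f_2): lcm = x^2. S = 1/4xy + 37/44x + 4/11z + 4/11.
  leading term xy: subtract (-1/32y)·f_1 from 1/4xy + 37/44x + 4/11z + 4/11 → 37/44x - 1/16y^2 + 1/16y + 4/11z + 4/11
  leading term x: subtract (-37/352)·f_1 from 37/44x - 1/16y^2 + 1/16y + 4/11z + 4/11 → -1/16y^2 - 13/88y + 4/11z + 101/176
  leading term y^2: no divisor's leading term divides it; move -1/16y^2 to the remainder.
  leading term y: no divisor's leading term divides it; move -13/88y to the remainder.
  leading term z: no divisor's leading term divides it; move 4/11z to the remainder.
  leading term 1: no divisor's leading term divides it; move 101/176 to the remainder.
  remainder -1/16y^2 - 13/88y + 4/11z + 101/176 ≠ 0; add h_3 = -1/16y^2 - 13/88y + 4/11z + 101/176 to the basis.

The other S-polynomials (S(f_1,h_3), S(f_2,h_3)) all reduce to 0 modulo the current basis, so we have a Gröbner basis.
Inter-reduce: drop elements whose leading term is divisible by another's, tail-reduce, and make monic.
Reduced Gröbner basis: {x + 1/4y - 1/4, y^2 + 26/11y - 64/11z - 101/11}.
Label its elements g_1 = x + 1/4y - 1/4, g_2 = y^2 + 26/11y - 64/11z - 101/11.

Reduce p = -3x - 3/4y + 7/4 modulo G:
  leading term x: subtract (-3)·g_1 from -3x - 3/4y + 7/4 → 1
  leading term 1: no divisor's leading term divides it; move 1 to the remainder.
  normal form = 1.
The normal form is nonzero, so p ∉ I. Since p minus its normal form lies in I, I + (p) = I + (r) where r = 1; decide whether this ideal is the whole ring.
Here r = 1 is a nonzero constant, hence a unit: 1 ∈ I + (p), the Gröbner basis of I + (p) is {1}, and the enlarged system has no common solution — adjoining p is inconsistent.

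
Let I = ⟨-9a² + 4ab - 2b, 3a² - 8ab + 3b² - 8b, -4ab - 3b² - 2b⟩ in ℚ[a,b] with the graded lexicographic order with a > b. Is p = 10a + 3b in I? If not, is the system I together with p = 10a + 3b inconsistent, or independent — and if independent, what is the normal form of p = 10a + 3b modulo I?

10a + 3b is independent of I; its normal form modulo I is 10a.

First compute the reduced Gröbner basis of I by Buchberger's algorithm.
f_1 = -9a² + 4ab - 2b, LT = a².
f_2 = 3a² - 8ab + 3b² - 8b, LT = a².
f_3 = -4ab - 3b² - 2b, LT = ab.

S(f_1,f_2): lcm = a². S = 20/9ab - b² + 26/9b.
  reduce S modulo (f_1, f_2, f_3):
  remainder -8/3b² + 16/9b ≠ 0; add h_4 = -8/3b² + 16/9b to the basis.

S(f_1,f_3): lcm = a²b. S = -43/36ab² - ½ab + 2/9b².
  reduce S modulo (f_1, f_2, f_3, h_4):
  remainder 13/9b ≠ 0; add h_5 = 13/9b to the basis.

The other S-polynomials (S(f_2,f_3), S(f_1,h_4), S(f_2,h_4), S(f_3,h_4), S(f_1,h_5), S(f_2,h_5), S(f_3,h_5), S(h_4,h_5)) all reduce to 0 modulo the current basis, so we have a Gröbner basis.
Inter-reduce: drop elements whose leading term is divisible by another's, tail-reduce, and make monic.
Reduced Gröbner basis: {a², b}.
Label its elements g_1 = a², g_2 = b.

Reduce p = 10a + 3b modulo G:
  leading term a: no divisor's leading term divides it; move 10a to the remainder.
  leading term b: subtract (3)·g_2 from 3b → 0
  normal form = 10a.
The normal form is nonzero, so p ∉ I. Since p minus its normal form lies in I, I + (p) = I + (r) where r = 10a; decide whether this ideal is the whole ring.
Run Buchberger on G together with r (pairs among the g_i already reduce to 0 since G is a Gröbner basis):
g_1 = a², LT = a².
g_2 = b, LT = b.
r = 10a, LT = a.

The S-polynomials (S(g_1,g_2), S(g_1,r), S(g_2,r)) all reduce to 0 modulo the current basis, so we have a Gröbner basis.
Inter-reduce: drop elements whose leading term is divisible by another's, tail-reduce, and make monic.
Reduced Gröbner basis: {a, b}.
The reduced Gröbner basis of I + (p) is {a, b} ≠ {1}, a proper ideal, so the enlarged system stays consistent: p is independent of I, with normal form 10a.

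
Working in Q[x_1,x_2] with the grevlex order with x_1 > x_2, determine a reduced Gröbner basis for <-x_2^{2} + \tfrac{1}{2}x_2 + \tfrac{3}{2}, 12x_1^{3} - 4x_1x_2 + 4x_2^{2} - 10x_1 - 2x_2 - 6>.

G = {x_1^{3} - \tfrac{1}{3}x_1x_2 - \tfrac{5}{6}x_1, x_2^{2} - \tfrac{1}{2}x_2 - \tfrac{3}{2}}

f_1 = -x_2^{2} + \tfrac{1}{2}x_2 + \tfrac{3}{2}, LT = x_2^{2}.
f_2 = 12x_1^{3} - 4x_1x_2 + 4x_2^{2} - 10x_1 - 2x_2 - 6, LT = x_1^{3}.

The S-polynomials (S(f_1,f_2)) all reduce to 0 modulo the current basis, so we have a Gröbner basis.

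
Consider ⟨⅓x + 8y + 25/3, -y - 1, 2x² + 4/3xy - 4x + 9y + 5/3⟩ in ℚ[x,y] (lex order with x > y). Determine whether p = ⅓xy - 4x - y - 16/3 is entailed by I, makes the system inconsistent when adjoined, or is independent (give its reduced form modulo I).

⅓xy - 4x - y - 16/3 lies in I (it reduces to 0).

First compute the reduced Gröbner basis of I by Buchberger's algorithm.
f_1 = ⅓x + 8y + 25/3, LT = x.
f_2 = -y - 1, LT = y.
f_3 = 2x² + 4/3xy - 4x + 9y + 5/3, LT = x².

S(f_1,f_2): leading monomials are coprime, so the S-polynomial reduces to 0 (Buchberger's first criterion).
S(f_1,f_3): lcm = x². S = 70/3xy + 27x - 9/2y - ⅚.
  leading term xy: subtract (70y)·f_1 from 70/3xy + 27x - 9/2y - ⅚ → 27x - 560y² - 3527/6y - ⅚
  leading term x: subtract (81)·f_1 from 27x - 560y² - 3527/6y - ⅚ → -560y² - 7415/6y - 4055/6
  leading term y²: subtract (560y)·f_2 from -560y² - 7415/6y - 4055/6 → -4055/6y - 4055/6
  leading term y: subtract (4055/6)·f_2 from -4055/6y - 4055/6 → 0
  remainder 0.

S(f_2,f_3): leading monomials are coprime, so the S-polynomial reduces to 0 (Buchberger's first criterion).
Every S-polynomial of the final basis reduces to 0, so we have a Gröbner basis.
Inter-reduce: drop elements whose leading term is divisible by another's, tail-reduce, and make monic.
Reduced Gröbner basis: {x + 1, y + 1}.
Label its elements g_1 = x + 1, g_2 = y + 1.

Reduce p = ⅓xy - 4x - y - 16/3 modulo G:
  leading term xy: subtract (⅓y)·g_1 from ⅓xy - 4x - y - 16/3 → -4x - 4/3y - 16/3
  leading term x: subtract (-4)·g_1 from -4x - 4/3y - 16/3 → -4/3y - 4/3
  leading term y: subtract (-4/3)·g_2 from -4/3y - 4/3 → 0
  normal form = 0.
Since the normal form is 0, p ∈ I.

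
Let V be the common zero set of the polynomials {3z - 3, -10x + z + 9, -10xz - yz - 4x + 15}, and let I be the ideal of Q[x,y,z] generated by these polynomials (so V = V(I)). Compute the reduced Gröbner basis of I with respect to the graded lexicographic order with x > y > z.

G = {x - 1, y - 1, z - 1}

f_1 = 3z - 3, LT = z.
f_2 = -10x + z + 9, LT = x.
f_3 = -10xz - yz - 4x + 15, LT = xz.

S(f_1,f_3): lcm = xz. S = -1/10yz - 7/5x + 3/2.
  reduce S modulo (f_1, f_2, f_3):
  remainder -1/10y + 1/10 ≠ 0; add g_4 = -1/10y + 1/10 to the basis.

The other S-polynomials (S(f_1,f_2), S(f_2,f_3), S(f_1,g_4), S(f_2,g_4), S(f_3,g_4)) all reduce to 0 modulo the current basis, so we have a Gröbner basis.
Inter-reduce: drop elements whose leading term is divisible by another's, tail-reduce, and make monic.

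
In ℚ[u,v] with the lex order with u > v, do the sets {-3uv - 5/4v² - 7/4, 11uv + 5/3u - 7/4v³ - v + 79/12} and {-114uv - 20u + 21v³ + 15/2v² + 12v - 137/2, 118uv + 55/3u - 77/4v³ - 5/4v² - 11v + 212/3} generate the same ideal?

Yes, the ideals are equal.

Two ideals are equal iff their reduced Gröbner bases coincide (the reduced basis is unique for a fixed ordering).
Buchberger on the first generating set:
f_1 = -3uv - 5/4v² - 7/4, LT = uv.
f_2 = 11uv + 5/3u - 7/4v³ - v + 79/12, LT = uv.

S(f_1,f_2): lcm = uv. S = -5/33u + 7/44v³ + 5/12v² + 1/11v - 1/66.
  leading term u: no divisor's leading term divides it; move -5/33u to the remainder.
  leading term v³: no divisor's leading term divides it; move 7/44v³ to the remainder.
  leading term v²: no divisor's leading term divides it; move 5/12v² to the remainder.
  leading term v: no divisor's leading term divides it; move 1/11v to the remainder.
  leading term 1: no divisor's leading term divides it; move -1/66 to the remainder.
  remainder -5/33u + 7/44v³ + 5/12v² + 1/11v - 1/66 ≠ 0; add g_3 = -5/33u + 7/44v³ + 5/12v² + 1/11v - 1/66 to the basis.

S(f_1,g_3): lcm = uv. S = 21/20v⁴ + 11/4v³ + 61/60v² - 1/10v + 7/12.
  leading term v⁴: no divisor's leading term divides it; move 21/20v⁴ to the remainder.
  leading term v³: no divisor's leading term divides it; move 11/4v³ to the remainder.
  leading term v²: no divisor's leading term divides it; move 61/60v² to the remainder.
  leading term v: no divisor's leading term divides it; move -1/10v to the remainder.
  leading term 1: no divisor's leading term divides it; move 7/12 to the remainder.
  remainder 21/20v⁴ + 11/4v³ + 61/60v² - 1/10v + 7/12 ≠ 0; add g_4 = 21/20v⁴ + 11/4v³ + 61/60v² - 1/10v + 7/12 to the basis.

The other S-polynomials (S(f_2,g_3), S(f_1,g_4), S(f_2,g_4), S(g_3,g_4)) all reduce to 0 modulo the current basis, so we have a Gröbner basis.
Inter-reduce: drop elements whose leading term is divisible by another's, tail-reduce, and make monic.
Reduced Gröbner basis: {u - 21/20v³ - 11/4v² - ⅗v + 1/10, v⁴ + 55/21v³ + 61/63v² - 2/21v + 5/9}.

Buchberger on the second generating set:
h_1 = -114uv - 20u + 21v³ + 15/2v² + 12v - 137/2, LT = uv.
h_2 = 118uv + 55/3u - 77/4v³ - 5/4v² - 11v + 212/3, LT = uv.

S(h_1,h_2): lcm = uv. S = 45/2242u - 189/8968v³ - 495/8968v² - 27/2242v + 9/4484.
  leading term u: no divisor's leading term divides it; move 45/2242u to the remainder.
  leading term v³: no divisor's leading term divides it; move -189/8968v³ to the remainder.
  leading term v²: no divisor's leading term divides it; move -495/8968v² to the remainder.
  leading term v: no divisor's leading term divides it; move -27/2242v to the remainder.
  leading term 1: no divisor's leading term divides it; move 9/4484 to the remainder.
  remainder 45/2242u - 189/8968v³ - 495/8968v² - 27/2242v + 9/4484 ≠ 0; add k_3 = 45/2242u - 189/8968v³ - 495/8968v² - 27/2242v + 9/4484 to the basis.

S(h_1,k_3): lcm = uv. S = 10/57u + 21/20v⁴ + 195/76v³ + 203/380v² - 39/190v + 137/228.
  leading term u: subtract (236/27)·k_3 from 10/57u + 21/20v⁴ + 195/76v³ + 203/380v² - 39/190v + 137/228 → 21/20v⁴ + 11/4v³ + 61/60v² - 1/10v + 7/12
  leading term v⁴: no divisor's leading term divides it; move 21/20v⁴ to the remainder.
  leading term v³: no divisor's leading term divides it; move 11/4v³ to the remainder.
  leading term v²: no divisor's leading term divides it; move 61/60v² to the remainder.
  leading term v: no divisor's leading term divides it; move -1/10v to the remainder.
  leading term 1: no divisor's leading term divides it; move 7/12 to the remainder.
  remainder 21/20v⁴ + 11/4v³ + 61/60v² - 1/10v + 7/12 ≠ 0; add k_4 = 21/20v⁴ + 11/4v³ + 61/60v² - 1/10v + 7/12 to the basis.

The other S-polynomials (S(h_2,k_3), S(h_1,k_4), S(h_2,k_4), S(k_3,k_4)) all reduce to 0 modulo the current basis, so we have a Gröbner basis.
Inter-reduce: drop elements whose leading term is divisible by another's, tail-reduce, and make monic.
Reduced Gröbner basis: {u - 21/20v³ - 11/4v² - ⅗v + 1/10, v⁴ + 55/21v³ + 61/63v² - 2/21v + 5/9}.

Same reduced basis, so the two generating sets span the same ideal.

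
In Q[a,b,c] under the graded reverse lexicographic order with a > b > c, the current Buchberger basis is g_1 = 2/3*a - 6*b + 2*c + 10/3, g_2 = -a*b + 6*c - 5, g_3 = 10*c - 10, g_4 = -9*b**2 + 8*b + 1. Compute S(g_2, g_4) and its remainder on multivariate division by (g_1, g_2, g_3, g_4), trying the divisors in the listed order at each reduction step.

S(g_2, g_4) = 8/9*a*b - 6*b*c + 1/9*a + 5*b; remainder on division = 0.

lcm(LM(g_2), LM(g_4)) = a*b**2.
S = (lcm/LT(g_2))·g_2 − (lcm/LT(g_4))·g_4 = 8/9*a*b - 6*b*c + 1/9*a + 5*b.
Reduce S modulo (g_1, g_2, g_3, g_4) in that order:
  leading term a*b: subtract (4/3*b)·g_1 from 8/9*a*b - 6*b*c + 1/9*a + 5*b → 8*b**2 - 26/3*b*c + 1/9*a + 5/9*b
  leading term b**2: subtract (-8/9)·g_4 from 8*b**2 - 26/3*b*c + 1/9*a + 5/9*b → -26/3*b*c + 1/9*a + 23/3*b + 8/9
  leading term b*c: subtract (-13/15*b)·g_3 from -26/3*b*c + 1/9*a + 23/3*b + 8/9 → 1/9*a - b + 8/9
  leading term a: subtract (1/6)·g_1 from 1/9*a - b + 8/9 → -1/3*c + 1/3
  leading term c: subtract (-1/30)·g_3 from -1/3*c + 1/3 → 0
The remainder is 0, so this S-polynomial contributes no new basis element.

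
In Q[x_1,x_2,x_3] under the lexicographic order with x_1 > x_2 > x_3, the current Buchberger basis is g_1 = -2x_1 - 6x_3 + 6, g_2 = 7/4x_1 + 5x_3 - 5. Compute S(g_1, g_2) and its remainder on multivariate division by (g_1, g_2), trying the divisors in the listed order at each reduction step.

S(g_1, g_2) = 1/7x_3 - 1/7; remainder on division = 1/7x_3 - 1/7.

lcm(LM(g_1), LM(g_2)) = x_1.
S = (lcm/LT(g_1))·g_1 − (lcm/LT(g_2))·g_2 = 1/7x_3 - 1/7.
Reduce S modulo (g_1, g_2) in that order:
  leading term x_3: no divisor's leading term divides it; move 1/7x_3 to the remainder.
  leading term 1: no divisor's leading term divides it; move -1/7 to the remainder.
The remainder 1/7x_3 - 1/7 is nonzero, so it would be added as the next basis element.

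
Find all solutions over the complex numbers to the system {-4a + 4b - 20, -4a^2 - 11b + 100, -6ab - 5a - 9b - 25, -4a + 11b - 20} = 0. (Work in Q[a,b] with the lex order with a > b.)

{(-5, 0)}

Compute a lex Gröbner basis by Buchberger's algorithm.
f_1 = -4a + 4b - 20, LT = a.
f_2 = -4a^2 - 11b + 100, LT = a^2.
f_3 = -6ab - 5a - 9b - 25, LT = ab.
f_4 = -4a + 11b - 20, LT = a.

S(f_1,f_2): lcm = a^2. S = -ab + 5a - 11/4b + 25.
  reduce S modulo (f_1, f_2, f_3, f_4):
  remainder -b^2 + 29/4b ≠ 0; add h_5 = -b^2 + 29/4b to the basis.

S(f_1,f_3): lcm = ab. S = -5/6a - b^2 + 7/2b - 25/6.
  reduce S modulo (f_1, f_2, f_3, f_4, h_5):
  remainder -55/12b ≠ 0; add h_6 = -55/12b to the basis.

The other S-polynomials (S(f_1,f_4), S(f_2,f_3), S(f_2,f_4), S(f_3,f_4), S(f_1,h_5), S(f_2,h_5), S(f_3,h_5), S(f_4,h_5), S(f_1,h_6), S(f_2,h_6), S(f_3,h_6), S(f_4,h_6), S(h_5,h_6)) all reduce to 0 modulo the current basis, so we have a Gröbner basis.
Inter-reduce: drop elements whose leading term is divisible by another's, tail-reduce, and make monic.
Reduced Gröbner basis: {a + 5, b}.

A lex Gröbner basis eliminates variables successively. Here b depends only on b, with roots {0}; lifting each root through the earlier basis elements recovers the full solutions.
  b = 0: the earlier basis element becomes a + 5 = 0, giving a = -5 — point (-5, 0).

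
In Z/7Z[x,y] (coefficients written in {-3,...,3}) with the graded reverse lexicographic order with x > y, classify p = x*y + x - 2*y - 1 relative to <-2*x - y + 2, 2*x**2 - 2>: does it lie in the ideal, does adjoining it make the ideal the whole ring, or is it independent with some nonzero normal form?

First compute the reduced Gröbner basis of I by Buchberger's algorithm.
f_1 = -2*x - y + 2, LT = x.
f_2 = 2*x**2 - 2, LT = x**2.

S(f_1,f_2): lcm = x**2. S = -3*x*y - x + 1.
  leading term x*y: subtract (-2*y)·f_1 from -3*x*y - x + 1 → -2*y**2 - x - 3*y + 1
  leading term y**2: no divisor's leading term divides it; move -2*y**2 to the remainder.
  leading term x: subtract (-3)·f_1 from -x - 3*y + 1 → y
  leading term y: no divisor's leading term divides it; move y to the remainder.
  remainder -2*y**2 + y ≠ 0; add h_3 = -2*y**2 + y to the basis.

The other S-polynomials (S(f_1,h_3), S(f_2,h_3)) all reduce to 0 modulo the current basis, so we have a Gröbner basis.
Inter-reduce: drop elements whose leading term is divisible by another's, tail-reduce, and make monic.
Reduced Gröbner basis: {y**2 + 3*y, x - 3*y - 1}.
Label its elements g_1 = y**2 + 3*y, g_2 = x - 3*y - 1.

Reduce p = x*y + x - 2*y - 1 modulo G:
  leading term x*y: subtract (y)·g_2 from x*y + x - 2*y - 1 → 3*y**2 + x - y - 1
  leading term y**2: subtract (3)·g_1 from 3*y**2 + x - y - 1 → x - 3*y - 1
  leading term x: subtract (1)·g_2 from x - 3*y - 1 → 0
  normal form = 0.
Since the normal form is 0, p ∈ I.

x*y + x - 2*y - 1 lies in I (it reduces to 0).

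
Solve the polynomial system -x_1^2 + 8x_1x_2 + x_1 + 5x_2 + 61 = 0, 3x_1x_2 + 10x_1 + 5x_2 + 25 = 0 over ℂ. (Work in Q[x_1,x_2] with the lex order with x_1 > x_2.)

Compute a lex Gröbner basis by Buchberger's algorithm.
f_1 = -x_1^2 + 8x_1x_2 + x_1 + 5x_2 + 61, LT = x_1^2.
f_2 = 3x_1x_2 + 10x_1 + 5x_2 + 25, LT = x_1x_2.

S(f_1,f_2): lcm = x_1^2x_2. S = -10/3x_1^2 - 8x_1x_2^2 - 8/3x_1x_2 - 25/3x_1 - 5x_2^2 - 61x_2.
  reduce S modulo (f_1, f_2):
  remainder -25/9x_1 + 25/3x_2^2 - 59/9x_2 - 1630/9 ≠ 0; add h_3 = -25/9x_1 + 25/3x_2^2 - 59/9x_2 - 1630/9 to the basis.

S(f_2,h_3): lcm = x_1x_2. S = 10/3x_1 + 3x_2^3 - 59/25x_2^2 - 953/15x_2 + 25/3.
  reduce S modulo (f_1, f_2, h_3):
  remainder 3x_2^3 + 191/25x_2^2 - 357/5x_2 - 209 ≠ 0; add h_4 = 3x_2^3 + 191/25x_2^2 - 357/5x_2 - 209 to the basis.

The other S-polynomials (S(f_1,h_3), S(f_1,h_4), S(f_2,h_4), S(h_3,h_4)) all reduce to 0 modulo the current basis, so we have a Gröbner basis.
Inter-reduce: drop elements whose leading term is divisible by another's, tail-reduce, and make monic.
Reduced Gröbner basis: {x_1 - 3x_2^2 + 59/25x_2 + 326/5, x_2^3 + 191/75x_2^2 - 119/5x_2 - 209/3}.

Elimination: the polynomial x_2^3 + 191/75x_2^2 - 119/5x_2 - 209/3 lies in the elimination ideal for x_2, so x_2 ∈ {5, -283/75 - sqrt(1714)/75, -283/75 + sqrt(1714)/75}. For each such x_2, the remaining basis elements (now univariate) give the rest of the solution.
  x_2 = 5: the earlier basis element becomes x_1 + 2 = 0, giving x_1 = -2 — point (-2, 5).
  x_2 = -283/75 - sqrt(1714)/75: the earlier basis element becomes x_1 - sqrt(1714)/3 + 38/3 = 0, giving x_1 = -38/3 + sqrt(1714)/3 — point (-38/3 + sqrt(1714)/3, -283/75 - sqrt(1714)/75).
  x_2 = -283/75 + sqrt(1714)/75: the earlier basis element becomes x_1 + 38/3 + sqrt(1714)/3 = 0, giving x_1 = -sqrt(1714)/3 - 38/3 — point (-sqrt(1714)/3 - 38/3, -283/75 + sqrt(1714)/75).
This is the nonlinear analogue of row-reducing a linear system.

{(-2, 5), (-38/3 + sqrt(1714)/3, -283/75 - sqrt(1714)/75), (-sqrt(1714)/3 - 38/3, -283/75 + sqrt(1714)/75)}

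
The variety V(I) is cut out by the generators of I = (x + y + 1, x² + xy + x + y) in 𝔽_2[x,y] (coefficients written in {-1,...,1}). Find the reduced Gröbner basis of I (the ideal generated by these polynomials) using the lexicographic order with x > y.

G = {x + 1, y}

The reduced Gröbner basis is the canonical form of the ideal for this ordering.

f_1 = x + y + 1, LT = x.
f_2 = x² + xy + x + y, LT = x².

S(f_1,f_2): lcm = x². S = y.
  reduce S modulo (f_1, f_2):
  remainder y ≠ 0; add g_3 = y to the basis.

The other S-polynomials (S(f_1,g_3), S(f_2,g_3)) all reduce to 0 modulo the current basis, so we have a Gröbner basis.
Inter-reduce: drop elements whose leading term is divisible by another's, tail-reduce, and make monic.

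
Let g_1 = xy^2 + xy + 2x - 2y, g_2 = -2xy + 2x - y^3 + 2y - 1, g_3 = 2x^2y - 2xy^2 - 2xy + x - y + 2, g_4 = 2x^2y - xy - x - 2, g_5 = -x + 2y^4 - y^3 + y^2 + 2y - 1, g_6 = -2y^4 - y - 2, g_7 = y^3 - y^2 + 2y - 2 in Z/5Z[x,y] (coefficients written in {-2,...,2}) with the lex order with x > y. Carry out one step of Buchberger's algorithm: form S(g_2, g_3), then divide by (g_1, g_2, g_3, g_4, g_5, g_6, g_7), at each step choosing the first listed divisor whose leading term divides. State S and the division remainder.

S(g_2, g_3) = -x^2 - 2xy^3 + xy^2 - 2y - 1; remainder on division = -y^2 + 2y - 1.

lcm(LM(g_2), LM(g_3)) = x^2y.
S = (lcm/LT(g_2))·g_2 − (lcm/LT(g_3))·g_3 = -x^2 - 2xy^3 + xy^2 - 2y - 1.
Reduce S modulo (g_1, g_2, g_3, g_4, g_5, g_6, g_7) in that order:
  leading term x^2: subtract (x)·g_5 from -x^2 - 2xy^3 + xy^2 - 2y - 1 → -2xy^4 - xy^3 - 2xy + x - 2y - 1
  leading term xy^4: subtract (-2y^2)·g_1 from -2xy^4 - xy^3 - 2xy + x - 2y - 1 → xy^3 - xy^2 - 2xy + x + y^3 - 2y - 1
  leading term xy^3: subtract (y)·g_1 from xy^3 - xy^2 - 2xy + x + y^3 - 2y - 1 → -2xy^2 + xy + x + y^3 + 2y^2 - 2y - 1
  leading term xy^2: subtract (-2)·g_1 from -2xy^2 + xy + x + y^3 + 2y^2 - 2y - 1 → -2xy + y^3 + 2y^2 - y - 1
  leading term xy: subtract (1)·g_2 from -2xy + y^3 + 2y^2 - y - 1 → -2x + 2y^3 + 2y^2 + 2y
  leading term x: subtract (2)·g_5 from -2x + 2y^3 + 2y^2 + 2y → y^4 - y^3 - 2y + 2
  leading term y^4: subtract (2)·g_6 from y^4 - y^3 - 2y + 2 → -y^3 + 1
  leading term y^3: subtract (-1)·g_7 from -y^3 + 1 → -y^2 + 2y - 1
  leading term y^2: no divisor's leading term divides it; move -y^2 to the remainder.
  leading term y: no divisor's leading term divides it; move 2y to the remainder.
  leading term 1: no divisor's leading term divides it; move -1 to the remainder.
The remainder -y^2 + 2y - 1 is nonzero, so it would be added as the next basis element.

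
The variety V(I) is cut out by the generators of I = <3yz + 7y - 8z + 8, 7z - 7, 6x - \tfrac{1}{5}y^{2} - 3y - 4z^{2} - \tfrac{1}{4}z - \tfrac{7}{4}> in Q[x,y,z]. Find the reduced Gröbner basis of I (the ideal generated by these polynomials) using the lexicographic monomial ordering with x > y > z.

f_1 = 3yz + 7y - 8z + 8, LT = yz.
f_2 = 7z - 7, LT = z.
f_3 = 6x - \tfrac{1}{5}y^{2} - 3y - 4z^{2} - \tfrac{1}{4}z - \tfrac{7}{4}, LT = x.

S(f_1,f_2): lcm = yz. S = \tfrac{10}{3}y - \tfrac{8}{3}z + \tfrac{8}{3}.
  reduce S modulo (f_1, f_2, f_3):
  remainder \tfrac{10}{3}y ≠ 0; add g_4 = \tfrac{10}{3}y to the basis.

The other S-polynomials (S(f_1,f_3), S(f_2,f_3), S(f_1,g_4), S(f_2,g_4), S(f_3,g_4)) all reduce to 0 modulo the current basis, so we have a Gröbner basis.
Inter-reduce: drop elements whose leading term is divisible by another's, tail-reduce, and make monic.

G = {x - 1, y, z - 1}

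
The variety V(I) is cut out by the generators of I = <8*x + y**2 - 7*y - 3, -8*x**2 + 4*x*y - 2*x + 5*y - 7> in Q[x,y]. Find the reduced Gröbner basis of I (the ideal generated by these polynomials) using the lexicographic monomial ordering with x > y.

G = {x + 1/8*y**2 - 7/8*y - 3/8, y**4 - 10*y**3 + 13*y**2 + 4*y + 71}

This is the nonlinear analogue of row-reducing a linear system.

f_1 = 8*x + y**2 - 7*y - 3, LT = x.
f_2 = -8*x**2 + 4*x*y - 2*x + 5*y - 7, LT = x**2.

S(f_1,f_2): lcm = x**2. S = 1/8*x*y**2 - 3/8*x*y - 5/8*x + 5/8*y - 7/8.
  reduce S modulo (f_1, f_2):
  remainder -1/64*y**4 + 5/32*y**3 - 13/64*y**2 - 1/16*y - 71/64 ≠ 0; add g_3 = -1/64*y**4 + 5/32*y**3 - 13/64*y**2 - 1/16*y - 71/64 to the basis.

The other S-polynomials (S(f_1,g_3), S(f_2,g_3)) all reduce to 0 modulo the current basis, so we have a Gröbner basis.
Inter-reduce: drop elements whose leading term is divisible by another's, tail-reduce, and make monic.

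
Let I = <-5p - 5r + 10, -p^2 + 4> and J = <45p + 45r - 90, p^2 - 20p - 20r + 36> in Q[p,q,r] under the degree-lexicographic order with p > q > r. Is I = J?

Yes, the ideals are equal.

For a fixed monomial order, each ideal has a unique reduced Gröbner basis; comparing bases decides equality.
Buchberger on the first generating set:
f_1 = -5p - 5r + 10, LT = p.
f_2 = -p^2 + 4, LT = p^2.

S(f_1,f_2): lcm = p^2. S = pr - 2p + 4.
  reduce S modulo (f_1, f_2):
  remainder -r^2 + 4r ≠ 0; add g_3 = -r^2 + 4r to the basis.

The other S-polynomials (S(f_1,g_3), S(f_2,g_3)) all reduce to 0 modulo the current basis, so we have a Gröbner basis.
Inter-reduce: drop elements whose leading term is divisible by another's, tail-reduce, and make monic.
Reduced Gröbner basis: {r^2 - 4r, p + r - 2}.

Buchberger on the second generating set:
h_1 = 45p + 45r - 90, LT = p.
h_2 = p^2 - 20p - 20r + 36, LT = p^2.

S(h_1,h_2): lcm = p^2. S = pr + 18p + 20r - 36.
  reduce S modulo (h_1, h_2):
  remainder -r^2 + 4r ≠ 0; add k_3 = -r^2 + 4r to the basis.

The other S-polynomials (S(h_1,k_3), S(h_2,k_3)) all reduce to 0 modulo the current basis, so we have a Gröbner basis.
Inter-reduce: drop elements whose leading term is divisible by another's, tail-reduce, and make monic.
Reduced Gröbner basis: {r^2 - 4r, p + r - 2}.

These coincide, so the ideals are equal.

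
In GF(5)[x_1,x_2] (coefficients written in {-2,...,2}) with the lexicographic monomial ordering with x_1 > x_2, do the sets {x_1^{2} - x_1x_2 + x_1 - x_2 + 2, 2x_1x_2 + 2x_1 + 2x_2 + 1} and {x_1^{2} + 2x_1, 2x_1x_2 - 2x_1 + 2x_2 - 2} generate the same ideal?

Since reduced Gröbner bases are canonical representatives of ideals under a given ordering, it suffices to compute and compare them.
Buchberger on the first generating set:
f_1 = x_1^{2} - x_1x_2 + x_1 - x_2 + 2, LT = x_1^{2}.
f_2 = 2x_1x_2 + 2x_1 + 2x_2 + 1, LT = x_1x_2.

S(f_1,f_2): lcm = x_1^{2}x_2. S = -x_1^{2} - x_1x_2^{2} + 2x_1 - x_2^{2} + 2x_2.
  leading term x_1^{2}: subtract (-1)·f_1 from -x_1^{2} - x_1x_2^{2} + 2x_1 - x_2^{2} + 2x_2 → -x_1x_2^{2} - x_1x_2 - 2x_1 - x_2^{2} + x_2 + 2
  leading term x_1x_2^{2}: subtract (2x_2)·f_2 from -x_1x_2^{2} - x_1x_2 - 2x_1 - x_2^{2} + x_2 + 2 → -2x_1 - x_2 + 2
  leading term x_1: no divisor's leading term divides it; move -2x_1 to the remainder.
  leading term x_2: no divisor's leading term divides it; move -x_2 to the remainder.
  leading term 1: no divisor's leading term divides it; move 2 to the remainder.
  remainder -2x_1 - x_2 + 2 ≠ 0; add g_3 = -2x_1 - x_2 + 2 to the basis.

S(f_2,g_3): lcm = x_1x_2. S = x_1 + 2x_2^{2} + 2x_2 - 2.
  leading term x_1: subtract (2)·g_3 from x_1 + 2x_2^{2} + 2x_2 - 2 → 2x_2^{2} - x_2 - 1
  leading term x_2^{2}: no divisor's leading term divides it; move 2x_2^{2} to the remainder.
  leading term x_2: no divisor's leading term divides it; move -x_2 to the remainder.
  leading term 1: no divisor's leading term divides it; move -1 to the remainder.
  remainder 2x_2^{2} - x_2 - 1 ≠ 0; add g_4 = 2x_2^{2} - x_2 - 1 to the basis.

The other S-polynomials (S(f_1,g_3), S(f_1,g_4), S(f_2,g_4), S(g_3,g_4)) all reduce to 0 modulo the current basis, so we have a Gröbner basis.
Inter-reduce: drop elements whose leading term is divisible by another's, tail-reduce, and make monic.
Reduced Gröbner basis: {x_1 - 2x_2 - 1, x_2^{2} + 2x_2 + 2}.

Buchberger on the second generating set:
h_1 = x_1^{2} + 2x_1, LT = x_1^{2}.
h_2 = 2x_1x_2 - 2x_1 + 2x_2 - 2, LT = x_1x_2.

S(h_1,h_2): lcm = x_1^{2}x_2. S = x_1^{2} + x_1x_2 + x_1.
  leading term x_1^{2}: subtract (1)·h_1 from x_1^{2} + x_1x_2 + x_1 → x_1x_2 - x_1
  leading term x_1x_2: subtract (-2)·h_2 from x_1x_2 - x_1 → -x_2 + 1
  leading term x_2: no divisor's leading term divides it; move -x_2 to the remainder.
  leading term 1: no divisor's leading term divides it; move 1 to the remainder.
  remainder -x_2 + 1 ≠ 0; add k_3 = -x_2 + 1 to the basis.

The other S-polynomials (S(h_1,k_3), S(h_2,k_3)) all reduce to 0 modulo the current basis, so we have a Gröbner basis.
Inter-reduce: drop elements whose leading term is divisible by another's, tail-reduce, and make monic.
Reduced Gröbner basis: {x_1^{2} + 2x_1, x_2 - 1}.

Since the reduced bases disagree, the two ideals are not the same.
The choice of monomial ordering does not affect the verdict — as long as both bases are computed under the same ordering, their equality decides ideal equality.

No, the ideals differ.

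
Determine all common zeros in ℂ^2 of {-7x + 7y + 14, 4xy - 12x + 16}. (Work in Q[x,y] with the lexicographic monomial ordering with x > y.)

Compute a lex Gröbner basis by Buchberger's algorithm.
f_1 = -7x + 7y + 14, LT = x.
f_2 = 4xy - 12x + 16, LT = xy.

S(f_1,f_2): lcm = xy. S = 3x - y^2 - 2y - 4.
  reduce S modulo (f_1, f_2):
  remainder -y^2 + y + 2 ≠ 0; add h_3 = -y^2 + y + 2 to the basis.

The other S-polynomials (S(f_1,h_3), S(f_2,h_3)) all reduce to 0 modulo the current basis, so we have a Gröbner basis.
Inter-reduce: drop elements whose leading term is divisible by another's, tail-reduce, and make monic.
Reduced Gröbner basis: {x - y - 2, y^2 - y - 2}.

A lex Gröbner basis eliminates variables successively. Here y^2 - y - 2 depends only on y, with roots {-1, 2}; lifting each root through the earlier basis elements recovers the full solutions.
  y = -1: the earlier basis element becomes x - 1 = 0, giving x = 1 — point (1, -1).
  y = 2: the earlier basis element becomes x - 4 = 0, giving x = 4 — point (4, 2).
A lex Gröbner basis triangularizes the system, enabling back-substitution.

{(1, -1), (4, 2)}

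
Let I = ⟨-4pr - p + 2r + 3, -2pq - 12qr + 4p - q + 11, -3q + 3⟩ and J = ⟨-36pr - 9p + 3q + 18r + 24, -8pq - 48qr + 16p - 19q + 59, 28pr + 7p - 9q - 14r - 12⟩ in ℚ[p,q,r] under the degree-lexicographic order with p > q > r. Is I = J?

Since reduced Gröbner bases are canonical representatives of ideals under a given ordering, it suffices to compute and compare them.
Buchberger on the first generating set:
f_1 = -4pr - p + 2r + 3, LT = pr.
f_2 = -2pq - 12qr + 4p - q + 11, LT = pq.
f_3 = -3q + 3, LT = q.

S(f_1,f_2): lcm = pqr. S = -6qr² + ¼pq + 2pr - qr - ¾q + 11/2r.
  reduce S modulo (f_1, f_2, f_3):
  remainder -6r² + 4r + 2 ≠ 0; add g_4 = -6r² + 4r + 2 to the basis.

S(f_2,f_3): lcm = pq. S = 6qr - p + ½q - 11/2.
  reduce S modulo (f_1, f_2, f_3, g_4):
  remainder -p + 6r - 5 ≠ 0; add g_5 = -p + 6r - 5 to the basis.

The other S-polynomials (S(f_1,f_3), S(f_1,g_4), S(f_2,g_4), S(f_3,g_4), S(f_1,g_5), S(f_2,g_5), S(f_3,g_5), S(g_4,g_5)) all reduce to 0 modulo the current basis, so we have a Gröbner basis.
Inter-reduce: drop elements whose leading term is divisible by another's, tail-reduce, and make monic.
Reduced Gröbner basis: {r² - ⅔r - ⅓, p - 6r + 5, q - 1}.

Buchberger on the second generating set:
h_1 = -36pr - 9p + 3q + 18r + 24, LT = pr.
h_2 = -8pq - 48qr + 16p - 19q + 59, LT = pq.
h_3 = 28pr + 7p - 9q - 14r - 12, LT = pr.

S(h_1,h_2): lcm = pqr. S = -6qr² + ¼pq + 2pr - 1/12q² - 23/8qr - ⅔q + 59/8r.
  reduce S modulo (h_1, h_2, h_3):
  remainder -6qr² - 1/12q² - 35/8qr - 35/32q + 67/8r + 305/96 ≠ 0; add k_4 = -6qr² - 1/12q² - 35/8qr - 35/32q + 67/8r + 305/96 to the basis.

S(h_1,h_3): lcm = pr. S = 5/21q - 5/21.
  reduce S modulo (h_1, h_2, h_3, k_4):
  remainder 5/21q - 5/21 ≠ 0; add k_5 = 5/21q - 5/21 to the basis.

S(h_2,k_5): lcm = pq. S = 6qr - p + 19/8q - 59/8.
  reduce S modulo (h_1, h_2, h_3, k_4, k_5):
  remainder -p + 6r - 5 ≠ 0; add k_6 = -p + 6r - 5 to the basis.

S(k_4,k_5): lcm = qr². S = 1/72q² + 35/48qr + r² + 35/192q - 67/48r - 305/576.
  reduce S modulo (h_1, h_2, h_3, k_4, k_5, k_6):
  remainder r² - ⅔r - ⅓ ≠ 0; add k_7 = r² - ⅔r - ⅓ to the basis.

The other S-polynomials (S(h_2,h_3), S(h_1,k_4), S(h_2,k_4), S(h_3,k_4), S(h_1,k_5), S(h_3,k_5), S(h_1,k_6), S(h_2,k_6), S(h_3,k_6), S(k_4,k_6), S(k_5,k_6), S(h_1,k_7), S(h_2,k_7), S(h_3,k_7), S(k_4,k_7), S(k_5,k_7), S(k_6,k_7)) all reduce to 0 modulo the current basis, so we have a Gröbner basis.
Inter-reduce: drop elements whose leading term is divisible by another's, tail-reduce, and make monic.
Reduced Gröbner basis: {r² - ⅔r - ⅓, p - 6r + 5, q - 1}.

These coincide, so the ideals are equal.
The same test decides containment: I ⊆ J iff every generator of I reduces to 0 modulo a Gröbner basis of J.

Yes, the ideals are equal.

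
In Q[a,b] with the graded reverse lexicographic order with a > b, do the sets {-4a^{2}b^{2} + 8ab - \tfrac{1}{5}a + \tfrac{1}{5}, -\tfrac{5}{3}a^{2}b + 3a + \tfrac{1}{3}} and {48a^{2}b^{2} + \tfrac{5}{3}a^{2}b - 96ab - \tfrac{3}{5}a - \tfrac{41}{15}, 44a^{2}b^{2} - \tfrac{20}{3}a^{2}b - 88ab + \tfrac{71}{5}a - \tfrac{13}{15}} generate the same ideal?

Yes, the ideals are equal.

Two ideals are equal iff their reduced Gröbner bases coincide (the reduced basis is unique for a fixed ordering).
Buchberger on the first generating set:
f_1 = -4a^{2}b^{2} + 8ab - \tfrac{1}{5}a + \tfrac{1}{5}, LT = a^{2}b^{2}.
f_2 = -\tfrac{5}{3}a^{2}b + 3a + \tfrac{1}{3}, LT = a^{2}b.

S(f_1,f_2): lcm = a^{2}b^{2}. S = -\tfrac{1}{5}ab + \tfrac{1}{20}a + \tfrac{1}{5}b - \tfrac{1}{20}.
  leading term ab: no divisor's leading term divides it; move -\tfrac{1}{5}ab to the remainder.
  leading term a: no divisor's leading term divides it; move \tfrac{1}{20}a to the remainder.
  leading term b: no divisor's leading term divides it; move \tfrac{1}{5}b to the remainder.
  leading term 1: no divisor's leading term divides it; move -\tfrac{1}{20} to the remainder.
  remainder -\tfrac{1}{5}ab + \tfrac{1}{20}a + \tfrac{1}{5}b - \tfrac{1}{20} ≠ 0; add g_3 = -\tfrac{1}{5}ab + \tfrac{1}{20}a + \tfrac{1}{5}b - \tfrac{1}{20} to the basis.

S(f_1,g_3): lcm = a^{2}b^{2}. S = \tfrac{1}{4}a^{2}b + ab^{2} - \tfrac{9}{4}ab + \tfrac{1}{20}a - \tfrac{1}{20}.
  leading term a^{2}b: subtract (-\tfrac{3}{20})·f_2 from \tfrac{1}{4}a^{2}b + ab^{2} - \tfrac{9}{4}ab + \tfrac{1}{20}a - \tfrac{1}{20} → ab^{2} - \tfrac{9}{4}ab + \tfrac{1}{2}a
  leading term ab^{2}: subtract (-5b)·g_3 from ab^{2} - \tfrac{9}{4}ab + \tfrac{1}{2}a → -2ab + b^{2} + \tfrac{1}{2}a - \tfrac{1}{4}b
  leading term ab: subtract (10)·g_3 from -2ab + b^{2} + \tfrac{1}{2}a - \tfrac{1}{4}b → b^{2} - \tfrac{9}{4}b + \tfrac{1}{2}
  leading term b^{2}: no divisor's leading term divides it; move b^{2} to the remainder.
  leading term b: no divisor's leading term divides it; move -\tfrac{9}{4}b to the remainder.
  leading term 1: no divisor's leading term divides it; move \tfrac{1}{2} to the remainder.
  remainder b^{2} - \tfrac{9}{4}b + \tfrac{1}{2} ≠ 0; add g_4 = b^{2} - \tfrac{9}{4}b + \tfrac{1}{2} to the basis.

S(f_2,g_3): lcm = a^{2}b. S = \tfrac{1}{4}a^{2} + ab - \tfrac{41}{20}a - \tfrac{1}{5}.
  leading term a^{2}: no divisor's leading term divides it; move \tfrac{1}{4}a^{2} to the remainder.
  leading term ab: subtract (-5)·g_3 from ab - \tfrac{41}{20}a - \tfrac{1}{5} → -\tfrac{9}{5}a + b - \tfrac{9}{20}
  leading term a: no divisor's leading term divides it; move -\tfrac{9}{5}a to the remainder.
  leading term b: no divisor's leading term divides it; move b to the remainder.
  leading term 1: no divisor's leading term divides it; move -\tfrac{9}{20} to the remainder.
  remainder \tfrac{1}{4}a^{2} - \tfrac{9}{5}a + b - \tfrac{9}{20} ≠ 0; add g_5 = \tfrac{1}{4}a^{2} - \tfrac{9}{5}a + b - \tfrac{9}{20} to the basis.

The other S-polynomials (S(f_1,g_4), S(f_2,g_4), S(g_3,g_4), S(f_1,g_5), S(f_2,g_5), S(g_3,g_5), S(g_4,g_5)) all reduce to 0 modulo the current basis, so we have a Gröbner basis.
Inter-reduce: drop elements whose leading term is divisible by another's, tail-reduce, and make monic.
Reduced Gröbner basis: {a^{2} - \tfrac{36}{5}a + 4b - \tfrac{9}{5}, ab - \tfrac{1}{4}a - b + \tfrac{1}{4}, b^{2} - \tfrac{9}{4}b + \tfrac{1}{2}}.

Buchberger on the second generating set:
h_1 = 48a^{2}b^{2} + \tfrac{5}{3}a^{2}b - 96ab - \tfrac{3}{5}a - \tfrac{41}{15}, LT = a^{2}b^{2}.
h_2 = 44a^{2}b^{2} - \tfrac{20}{3}a^{2}b - 88ab + \tfrac{71}{5}a - \tfrac{13}{15}, LT = a^{2}b^{2}.

S(h_1,h_2): lcm = a^{2}b^{2}. S = \tfrac{295}{1584}a^{2}b - \tfrac{59}{176}a - \tfrac{59}{1584}.
  leading term a^{2}b: no divisor's leading term divides it; move \tfrac{295}{1584}a^{2}b to the remainder.
  leading term a: no divisor's leading term divides it; move -\tfrac{59}{176}a to the remainder.
  leading term 1: no divisor's leading term divides it; move -\tfrac{59}{1584} to the remainder.
  remainder \tfrac{295}{1584}a^{2}b - \tfrac{59}{176}a - \tfrac{59}{1584} ≠ 0; add k_3 = \tfrac{295}{1584}a^{2}b - \tfrac{59}{176}a - \tfrac{59}{1584} to the basis.

S(h_1,k_3): lcm = a^{2}b^{2}. S = \tfrac{5}{144}a^{2}b - \tfrac{1}{5}ab - \tfrac{1}{80}a + \tfrac{1}{5}b - \tfrac{41}{720}.
  leading term a^{2}b: subtract (\tfrac{11}{59})·k_3 from \tfrac{5}{144}a^{2}b - \tfrac{1}{5}ab - \tfrac{1}{80}a + \tfrac{1}{5}b - \tfrac{41}{720} → -\tfrac{1}{5}ab + \tfrac{1}{20}a + \tfrac{1}{5}b - \tfrac{1}{20}
  leading term ab: no divisor's leading term divides it; move -\tfrac{1}{5}ab to the remainder.
  leading term a: no divisor's leading term divides it; move \tfrac{1}{20}a to the remainder.
  leading term b: no divisor's leading term divides it; move \tfrac{1}{5}b to the remainder.
  leading term 1: no divisor's leading term divides it; move -\tfrac{1}{20} to the remainder.
  remainder -\tfrac{1}{5}ab + \tfrac{1}{20}a + \tfrac{1}{5}b - \tfrac{1}{20} ≠ 0; add k_4 = -\tfrac{1}{5}ab + \tfrac{1}{20}a + \tfrac{1}{5}b - \tfrac{1}{20} to the basis.

S(h_1,k_4): lcm = a^{2}b^{2}. S = \tfrac{41}{144}a^{2}b + ab^{2} - \tfrac{9}{4}ab - \tfrac{1}{80}a - \tfrac{41}{720}.
  leading term a^{2}b: subtract (\tfrac{451}{295})·k_3 from \tfrac{41}{144}a^{2}b + ab^{2} - \tfrac{9}{4}ab - \tfrac{1}{80}a - \tfrac{41}{720} → ab^{2} - \tfrac{9}{4}ab + \tfrac{1}{2}a
  leading term ab^{2}: subtract (-5b)·k_4 from ab^{2} - \tfrac{9}{4}ab + \tfrac{1}{2}a → -2ab + b^{2} + \tfrac{1}{2}a - \tfrac{1}{4}b
  leading term ab: subtract (10)·k_4 from -2ab + b^{2} + \tfrac{1}{2}a - \tfrac{1}{4}b → b^{2} - \tfrac{9}{4}b + \tfrac{1}{2}
  leading term b^{2}: no divisor's leading term divides it; move b^{2} to the remainder.
  leading term b: no divisor's leading term divides it; move -\tfrac{9}{4}b to the remainder.
  leading term 1: no divisor's leading term divides it; move \tfrac{1}{2} to the remainder.
  remainder b^{2} - \tfrac{9}{4}b + \tfrac{1}{2} ≠ 0; add k_5 = b^{2} - \tfrac{9}{4}b + \tfrac{1}{2} to the basis.

S(k_3,k_4): lcm = a^{2}b. S = \tfrac{1}{4}a^{2} + ab - \tfrac{41}{20}a - \tfrac{1}{5}.
  leading term a^{2}: no divisor's leading term divides it; move \tfrac{1}{4}a^{2} to the remainder.
  leading term ab: subtract (-5)·k_4 from ab - \tfrac{41}{20}a - \tfrac{1}{5} → -\tfrac{9}{5}a + b - \tfrac{9}{20}
  leading term a: no divisor's leading term divides it; move -\tfrac{9}{5}a to the remainder.
  leading term b: no divisor's leading term divides it; move b to the remainder.
  leading term 1: no divisor's leading term divides it; move -\tfrac{9}{20} to the remainder.
  remainder \tfrac{1}{4}a^{2} - \tfrac{9}{5}a + b - \tfrac{9}{20} ≠ 0; add k_6 = \tfrac{1}{4}a^{2} - \tfrac{9}{5}a + b - \tfrac{9}{20} to the basis.

The other S-polynomials (S(h_2,k_3), S(h_2,k_4), S(h_1,k_5), S(h_2,k_5), S(k_3,k_5), S(k_4,k_5), S(h_1,k_6), S(h_2,k_6), S(k_3,k_6), S(k_4,k_6), S(k_5,k_6)) all reduce to 0 modulo the current basis, so we have a Gröbner basis.
Inter-reduce: drop elements whose leading term is divisible by another's, tail-reduce, and make monic.
Reduced Gröbner basis: {a^{2} - \tfrac{36}{5}a + 4b - \tfrac{9}{5}, ab - \tfrac{1}{4}a - b + \tfrac{1}{4}, b^{2} - \tfrac{9}{4}b + \tfrac{1}{2}}.

These coincide, so the ideals are equal.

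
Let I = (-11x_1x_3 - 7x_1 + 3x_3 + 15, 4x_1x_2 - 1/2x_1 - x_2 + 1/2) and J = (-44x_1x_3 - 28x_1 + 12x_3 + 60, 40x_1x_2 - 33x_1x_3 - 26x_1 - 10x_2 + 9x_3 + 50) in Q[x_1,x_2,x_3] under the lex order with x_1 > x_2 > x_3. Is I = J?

Yes, the ideals are equal.

Since reduced Gröbner bases are canonical representatives of ideals under a given ordering, it suffices to compute and compare them.
Buchberger on the first generating set:
f_1 = -11x_1x_3 - 7x_1 + 3x_3 + 15, LT = x_1x_3.
f_2 = 4x_1x_2 - 1/2x_1 - x_2 + 1/2, LT = x_1x_2.

S(f_1,f_2): lcm = x_1x_2x_3. S = 7/11x_1x_2 + 1/8x_1x_3 - 1/44x_2x_3 - 15/11x_2 - 1/8x_3.
  leading term x_1x_2: subtract (7/44)·f_2 from 7/11x_1x_2 + 1/8x_1x_3 - 1/44x_2x_3 - 15/11x_2 - 1/8x_3 → 1/8x_1x_3 + 7/88x_1 - 1/44x_2x_3 - 53/44x_2 - 1/8x_3 - 7/88
  leading term x_1x_3: subtract (-1/88)·f_1 from 1/8x_1x_3 + 7/88x_1 - 1/44x_2x_3 - 53/44x_2 - 1/8x_3 - 7/88 → -1/44x_2x_3 - 53/44x_2 - 1/11x_3 + 1/11
  leading term x_2x_3: no divisor's leading term divides it; move -1/44x_2x_3 to the remainder.
  leading term x_2: no divisor's leading term divides it; move -53/44x_2 to the remainder.
  leading term x_3: no divisor's leading term divides it; move -1/11x_3 to the remainder.
  leading term 1: no divisor's leading term divides it; move 1/11 to the remainder.
  remainder -1/44x_2x_3 - 53/44x_2 - 1/11x_3 + 1/11 ≠ 0; add g_3 = -1/44x_2x_3 - 53/44x_2 - 1/11x_3 + 1/11 to the basis.

The other S-polynomials (S(f_1,g_3), S(f_2,g_3)) all reduce to 0 modulo the current basis, so we have a Gröbner basis.
Inter-reduce: drop elements whose leading term is divisible by another's, tail-reduce, and make monic.
Reduced Gröbner basis: {x_1x_2 - 1/8x_1 - 1/4x_2 + 1/8, x_1x_3 + 7/11x_1 - 3/11x_3 - 15/11, x_2x_3 + 53x_2 + 4x_3 - 4}.

Buchberger on the second generating set:
h_1 = -44x_1x_3 - 28x_1 + 12x_3 + 60, LT = x_1x_3.
h_2 = 40x_1x_2 - 33x_1x_3 - 26x_1 - 10x_2 + 9x_3 + 50, LT = x_1x_2.

S(h_1,h_2): lcm = x_1x_2x_3. S = 7/11x_1x_2 + 33/40x_1x_3^2 + 13/20x_1x_3 - 1/44x_2x_3 - 15/11x_2 - 9/40x_3^2 - 5/4x_3.
  leading term x_1x_2: subtract (7/440)·h_2 from 7/11x_1x_2 + 33/40x_1x_3^2 + 13/20x_1x_3 - 1/44x_2x_3 - 15/11x_2 - 9/40x_3^2 - 5/4x_3 → 33/40x_1x_3^2 + 47/40x_1x_3 + 91/220x_1 - 1/44x_2x_3 - 53/44x_2 - 9/40x_3^2 - 613/440x_3 - 35/44
  leading term x_1x_3^2: subtract (-3/160x_3)·h_1 from 33/40x_1x_3^2 + 47/40x_1x_3 + 91/220x_1 - 1/44x_2x_3 - 53/44x_2 - 9/40x_3^2 - 613/440x_3 - 35/44 → 13/20x_1x_3 + 91/220x_1 - 1/44x_2x_3 - 53/44x_2 - 59/220x_3 - 35/44
  leading term x_1x_3: subtract (-13/880)·h_1 from 13/20x_1x_3 + 91/220x_1 - 1/44x_2x_3 - 53/44x_2 - 59/220x_3 - 35/44 → -1/44x_2x_3 - 53/44x_2 - 1/11x_3 + 1/11
  leading term x_2x_3: no divisor's leading term divides it; move -1/44x_2x_3 to the remainder.
  leading term x_2: no divisor's leading term divides it; move -53/44x_2 to the remainder.
  leading term x_3: no divisor's leading term divides it; move -1/11x_3 to the remainder.
  leading term 1: no divisor's leading term divides it; move 1/11 to the remainder.
  remainder -1/44x_2x_3 - 53/44x_2 - 1/11x_3 + 1/11 ≠ 0; add k_3 = -1/44x_2x_3 - 53/44x_2 - 1/11x_3 + 1/11 to the basis.

The other S-polynomials (S(h_1,k_3), S(h_2,k_3)) all reduce to 0 modulo the current basis, so we have a Gröbner basis.
Inter-reduce: drop elements whose leading term is divisible by another's, tail-reduce, and make monic.
Reduced Gröbner basis: {x_1x_2 - 1/8x_1 - 1/4x_2 + 1/8, x_1x_3 + 7/11x_1 - 3/11x_3 - 15/11, x_2x_3 + 53x_2 + 4x_3 - 4}.

The two bases agree; hence the ideals are identical.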